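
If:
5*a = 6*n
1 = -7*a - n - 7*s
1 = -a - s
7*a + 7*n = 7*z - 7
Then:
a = 36/5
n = 6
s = -41/5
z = 71/5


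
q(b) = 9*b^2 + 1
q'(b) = 18*b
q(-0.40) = 2.44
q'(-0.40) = -7.20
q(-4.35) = 171.30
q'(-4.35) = -78.30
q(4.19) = 159.00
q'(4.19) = 75.42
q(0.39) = 2.37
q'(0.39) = 7.02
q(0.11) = 1.11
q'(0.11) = 1.98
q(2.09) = 40.31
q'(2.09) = 37.62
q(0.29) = 1.76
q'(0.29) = 5.22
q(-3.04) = 84.17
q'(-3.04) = -54.72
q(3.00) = 82.00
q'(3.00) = 54.00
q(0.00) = 1.00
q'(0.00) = 0.00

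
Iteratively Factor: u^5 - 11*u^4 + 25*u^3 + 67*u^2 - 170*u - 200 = (u - 4)*(u^4 - 7*u^3 - 3*u^2 + 55*u + 50) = (u - 5)*(u - 4)*(u^3 - 2*u^2 - 13*u - 10) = (u - 5)*(u - 4)*(u + 1)*(u^2 - 3*u - 10) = (u - 5)*(u - 4)*(u + 1)*(u + 2)*(u - 5)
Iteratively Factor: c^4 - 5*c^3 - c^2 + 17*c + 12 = (c - 4)*(c^3 - c^2 - 5*c - 3) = (c - 4)*(c - 3)*(c^2 + 2*c + 1) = (c - 4)*(c - 3)*(c + 1)*(c + 1)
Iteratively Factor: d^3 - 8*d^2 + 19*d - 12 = (d - 1)*(d^2 - 7*d + 12) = (d - 3)*(d - 1)*(d - 4)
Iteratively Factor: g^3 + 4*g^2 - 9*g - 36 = (g - 3)*(g^2 + 7*g + 12) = (g - 3)*(g + 3)*(g + 4)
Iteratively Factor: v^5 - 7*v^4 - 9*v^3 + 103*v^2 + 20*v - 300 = (v - 5)*(v^4 - 2*v^3 - 19*v^2 + 8*v + 60) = (v - 5)^2*(v^3 + 3*v^2 - 4*v - 12) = (v - 5)^2*(v + 3)*(v^2 - 4) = (v - 5)^2*(v - 2)*(v + 3)*(v + 2)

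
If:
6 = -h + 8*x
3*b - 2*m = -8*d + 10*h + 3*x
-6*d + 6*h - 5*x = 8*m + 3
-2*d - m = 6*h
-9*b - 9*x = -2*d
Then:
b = -5415/7963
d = 2781/7963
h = 486/7963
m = -8478/7963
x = 6033/7963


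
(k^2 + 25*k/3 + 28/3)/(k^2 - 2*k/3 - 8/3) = (k + 7)/(k - 2)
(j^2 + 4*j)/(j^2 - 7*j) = (j + 4)/(j - 7)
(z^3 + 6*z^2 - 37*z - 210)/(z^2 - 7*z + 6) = (z^2 + 12*z + 35)/(z - 1)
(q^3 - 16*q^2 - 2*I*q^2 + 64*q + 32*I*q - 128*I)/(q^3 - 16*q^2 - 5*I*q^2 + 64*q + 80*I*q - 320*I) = (q - 2*I)/(q - 5*I)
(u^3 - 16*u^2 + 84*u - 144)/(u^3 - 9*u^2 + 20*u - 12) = (u^2 - 10*u + 24)/(u^2 - 3*u + 2)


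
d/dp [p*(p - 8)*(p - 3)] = 3*p^2 - 22*p + 24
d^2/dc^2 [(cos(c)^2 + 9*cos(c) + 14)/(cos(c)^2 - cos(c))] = 2*(-5*sin(c)^4/cos(c)^3 - 38 - 17/cos(c) + 28/cos(c)^2 - 9/cos(c)^3)/(cos(c) - 1)^2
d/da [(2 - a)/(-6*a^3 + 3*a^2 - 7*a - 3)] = (6*a^3 - 3*a^2 + 7*a - (a - 2)*(18*a^2 - 6*a + 7) + 3)/(6*a^3 - 3*a^2 + 7*a + 3)^2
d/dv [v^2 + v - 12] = 2*v + 1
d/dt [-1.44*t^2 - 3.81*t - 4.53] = -2.88*t - 3.81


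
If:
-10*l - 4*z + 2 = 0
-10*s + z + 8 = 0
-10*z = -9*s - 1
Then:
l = -73/455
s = 81/91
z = 82/91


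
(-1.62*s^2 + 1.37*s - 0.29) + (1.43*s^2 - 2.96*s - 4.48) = -0.19*s^2 - 1.59*s - 4.77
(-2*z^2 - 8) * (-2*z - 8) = 4*z^3 + 16*z^2 + 16*z + 64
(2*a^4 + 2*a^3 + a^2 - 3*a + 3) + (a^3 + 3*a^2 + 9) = 2*a^4 + 3*a^3 + 4*a^2 - 3*a + 12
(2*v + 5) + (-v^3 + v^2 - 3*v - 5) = -v^3 + v^2 - v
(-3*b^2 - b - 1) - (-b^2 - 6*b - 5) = -2*b^2 + 5*b + 4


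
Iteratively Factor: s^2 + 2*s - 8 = (s - 2)*(s + 4)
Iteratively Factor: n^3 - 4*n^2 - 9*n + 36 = (n - 3)*(n^2 - n - 12) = (n - 3)*(n + 3)*(n - 4)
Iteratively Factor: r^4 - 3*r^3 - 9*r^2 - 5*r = (r + 1)*(r^3 - 4*r^2 - 5*r) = (r + 1)^2*(r^2 - 5*r) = r*(r + 1)^2*(r - 5)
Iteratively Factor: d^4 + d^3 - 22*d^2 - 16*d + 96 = (d - 4)*(d^3 + 5*d^2 - 2*d - 24) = (d - 4)*(d + 3)*(d^2 + 2*d - 8) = (d - 4)*(d - 2)*(d + 3)*(d + 4)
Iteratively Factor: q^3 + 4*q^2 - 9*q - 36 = (q + 4)*(q^2 - 9) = (q + 3)*(q + 4)*(q - 3)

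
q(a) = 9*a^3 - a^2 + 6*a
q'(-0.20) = 7.48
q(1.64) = 46.85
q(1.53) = 39.07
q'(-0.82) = 25.79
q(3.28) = 326.51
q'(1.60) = 71.92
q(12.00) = 15480.00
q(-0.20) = -1.31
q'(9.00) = 2175.00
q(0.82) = 9.21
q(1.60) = 43.90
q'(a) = 27*a^2 - 2*a + 6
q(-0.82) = -10.55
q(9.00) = 6534.00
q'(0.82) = 22.51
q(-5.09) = -1243.30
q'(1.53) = 66.14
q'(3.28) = 289.92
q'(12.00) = 3870.00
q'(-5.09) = 715.70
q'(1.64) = 75.34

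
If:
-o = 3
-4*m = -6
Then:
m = 3/2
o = -3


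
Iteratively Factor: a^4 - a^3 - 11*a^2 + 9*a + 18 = (a + 3)*(a^3 - 4*a^2 + a + 6) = (a - 3)*(a + 3)*(a^2 - a - 2) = (a - 3)*(a + 1)*(a + 3)*(a - 2)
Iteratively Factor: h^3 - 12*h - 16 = (h - 4)*(h^2 + 4*h + 4) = (h - 4)*(h + 2)*(h + 2)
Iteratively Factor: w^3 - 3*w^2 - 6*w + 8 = (w + 2)*(w^2 - 5*w + 4) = (w - 4)*(w + 2)*(w - 1)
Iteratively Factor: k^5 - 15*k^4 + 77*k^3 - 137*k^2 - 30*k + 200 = (k - 4)*(k^4 - 11*k^3 + 33*k^2 - 5*k - 50) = (k - 4)*(k + 1)*(k^3 - 12*k^2 + 45*k - 50) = (k - 5)*(k - 4)*(k + 1)*(k^2 - 7*k + 10) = (k - 5)^2*(k - 4)*(k + 1)*(k - 2)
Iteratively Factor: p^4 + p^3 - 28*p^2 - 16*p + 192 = (p + 4)*(p^3 - 3*p^2 - 16*p + 48) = (p - 4)*(p + 4)*(p^2 + p - 12) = (p - 4)*(p + 4)^2*(p - 3)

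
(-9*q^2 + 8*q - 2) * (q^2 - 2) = -9*q^4 + 8*q^3 + 16*q^2 - 16*q + 4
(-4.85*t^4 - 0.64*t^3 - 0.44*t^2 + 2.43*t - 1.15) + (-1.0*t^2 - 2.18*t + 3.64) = -4.85*t^4 - 0.64*t^3 - 1.44*t^2 + 0.25*t + 2.49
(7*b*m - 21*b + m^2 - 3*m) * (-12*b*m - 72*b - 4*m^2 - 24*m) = -84*b^2*m^2 - 252*b^2*m + 1512*b^2 - 40*b*m^3 - 120*b*m^2 + 720*b*m - 4*m^4 - 12*m^3 + 72*m^2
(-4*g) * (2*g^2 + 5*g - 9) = -8*g^3 - 20*g^2 + 36*g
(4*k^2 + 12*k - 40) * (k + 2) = 4*k^3 + 20*k^2 - 16*k - 80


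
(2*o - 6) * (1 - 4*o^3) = -8*o^4 + 24*o^3 + 2*o - 6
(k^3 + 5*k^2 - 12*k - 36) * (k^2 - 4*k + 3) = k^5 + k^4 - 29*k^3 + 27*k^2 + 108*k - 108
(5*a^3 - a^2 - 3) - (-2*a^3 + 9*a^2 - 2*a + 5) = 7*a^3 - 10*a^2 + 2*a - 8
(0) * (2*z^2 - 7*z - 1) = 0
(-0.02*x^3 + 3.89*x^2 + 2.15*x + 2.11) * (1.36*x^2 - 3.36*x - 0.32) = -0.0272*x^5 + 5.3576*x^4 - 10.14*x^3 - 5.5992*x^2 - 7.7776*x - 0.6752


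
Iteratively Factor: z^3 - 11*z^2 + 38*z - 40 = (z - 2)*(z^2 - 9*z + 20) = (z - 4)*(z - 2)*(z - 5)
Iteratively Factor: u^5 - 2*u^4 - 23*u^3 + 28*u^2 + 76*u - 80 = (u - 5)*(u^4 + 3*u^3 - 8*u^2 - 12*u + 16) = (u - 5)*(u - 1)*(u^3 + 4*u^2 - 4*u - 16) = (u - 5)*(u - 2)*(u - 1)*(u^2 + 6*u + 8) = (u - 5)*(u - 2)*(u - 1)*(u + 4)*(u + 2)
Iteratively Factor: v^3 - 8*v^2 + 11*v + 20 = (v + 1)*(v^2 - 9*v + 20) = (v - 5)*(v + 1)*(v - 4)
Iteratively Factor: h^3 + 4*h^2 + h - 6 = (h - 1)*(h^2 + 5*h + 6) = (h - 1)*(h + 3)*(h + 2)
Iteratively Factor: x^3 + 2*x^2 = (x)*(x^2 + 2*x) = x^2*(x + 2)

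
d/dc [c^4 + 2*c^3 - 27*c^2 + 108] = 2*c*(2*c^2 + 3*c - 27)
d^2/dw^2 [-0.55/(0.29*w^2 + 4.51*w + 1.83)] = (0.09251*w^2 + 1.43869*w - 0.55*(0.58*w + 4.51)*(1.16*w + 9.02) + 0.58377)/(0.29*w^2 + 4.51*w + 1.83)^3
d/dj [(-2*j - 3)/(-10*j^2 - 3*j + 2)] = (20*j^2 + 6*j - (2*j + 3)*(20*j + 3) - 4)/(10*j^2 + 3*j - 2)^2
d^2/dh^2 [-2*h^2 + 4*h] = -4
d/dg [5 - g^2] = -2*g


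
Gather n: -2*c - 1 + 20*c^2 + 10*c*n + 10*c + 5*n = 20*c^2 + 8*c + n*(10*c + 5) - 1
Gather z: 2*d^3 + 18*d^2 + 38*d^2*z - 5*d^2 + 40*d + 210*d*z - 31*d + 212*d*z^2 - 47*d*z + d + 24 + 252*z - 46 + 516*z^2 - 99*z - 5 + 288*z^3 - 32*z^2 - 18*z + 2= 2*d^3 + 13*d^2 + 10*d + 288*z^3 + z^2*(212*d + 484) + z*(38*d^2 + 163*d + 135) - 25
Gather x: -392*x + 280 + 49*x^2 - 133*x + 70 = 49*x^2 - 525*x + 350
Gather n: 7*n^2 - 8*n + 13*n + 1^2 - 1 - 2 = 7*n^2 + 5*n - 2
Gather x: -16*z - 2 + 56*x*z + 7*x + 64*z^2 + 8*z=x*(56*z + 7) + 64*z^2 - 8*z - 2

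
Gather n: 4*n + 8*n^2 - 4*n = 8*n^2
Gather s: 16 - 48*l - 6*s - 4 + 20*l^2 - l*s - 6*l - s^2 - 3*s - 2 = 20*l^2 - 54*l - s^2 + s*(-l - 9) + 10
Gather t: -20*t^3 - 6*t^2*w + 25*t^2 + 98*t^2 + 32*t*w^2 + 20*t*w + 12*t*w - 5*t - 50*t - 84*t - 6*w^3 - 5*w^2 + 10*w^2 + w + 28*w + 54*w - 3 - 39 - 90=-20*t^3 + t^2*(123 - 6*w) + t*(32*w^2 + 32*w - 139) - 6*w^3 + 5*w^2 + 83*w - 132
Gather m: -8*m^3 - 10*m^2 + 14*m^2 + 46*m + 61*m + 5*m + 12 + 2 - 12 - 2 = -8*m^3 + 4*m^2 + 112*m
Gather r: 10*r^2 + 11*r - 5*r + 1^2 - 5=10*r^2 + 6*r - 4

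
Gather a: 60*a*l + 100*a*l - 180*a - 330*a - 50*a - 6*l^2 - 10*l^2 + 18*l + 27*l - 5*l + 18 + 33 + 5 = a*(160*l - 560) - 16*l^2 + 40*l + 56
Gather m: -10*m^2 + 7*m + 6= -10*m^2 + 7*m + 6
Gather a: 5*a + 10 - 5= 5*a + 5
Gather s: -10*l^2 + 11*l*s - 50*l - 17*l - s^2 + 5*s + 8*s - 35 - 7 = -10*l^2 - 67*l - s^2 + s*(11*l + 13) - 42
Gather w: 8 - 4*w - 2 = 6 - 4*w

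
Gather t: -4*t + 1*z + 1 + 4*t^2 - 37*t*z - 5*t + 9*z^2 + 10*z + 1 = 4*t^2 + t*(-37*z - 9) + 9*z^2 + 11*z + 2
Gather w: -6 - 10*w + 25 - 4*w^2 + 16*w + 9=-4*w^2 + 6*w + 28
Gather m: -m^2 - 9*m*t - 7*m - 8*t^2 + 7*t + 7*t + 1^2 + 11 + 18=-m^2 + m*(-9*t - 7) - 8*t^2 + 14*t + 30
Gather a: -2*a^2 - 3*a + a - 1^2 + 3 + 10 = -2*a^2 - 2*a + 12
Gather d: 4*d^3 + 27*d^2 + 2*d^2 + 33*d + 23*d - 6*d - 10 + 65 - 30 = 4*d^3 + 29*d^2 + 50*d + 25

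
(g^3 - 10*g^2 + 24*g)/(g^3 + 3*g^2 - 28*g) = (g - 6)/(g + 7)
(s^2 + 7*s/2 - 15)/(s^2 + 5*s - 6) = (s - 5/2)/(s - 1)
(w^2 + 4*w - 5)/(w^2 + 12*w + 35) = (w - 1)/(w + 7)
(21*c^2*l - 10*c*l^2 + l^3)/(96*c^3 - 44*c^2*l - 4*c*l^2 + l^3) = l*(21*c^2 - 10*c*l + l^2)/(96*c^3 - 44*c^2*l - 4*c*l^2 + l^3)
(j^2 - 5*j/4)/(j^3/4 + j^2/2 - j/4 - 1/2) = j*(4*j - 5)/(j^3 + 2*j^2 - j - 2)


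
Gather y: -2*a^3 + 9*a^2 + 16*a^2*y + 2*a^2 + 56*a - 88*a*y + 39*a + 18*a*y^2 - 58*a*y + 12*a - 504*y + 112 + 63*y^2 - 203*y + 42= -2*a^3 + 11*a^2 + 107*a + y^2*(18*a + 63) + y*(16*a^2 - 146*a - 707) + 154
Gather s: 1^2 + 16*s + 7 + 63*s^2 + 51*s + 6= 63*s^2 + 67*s + 14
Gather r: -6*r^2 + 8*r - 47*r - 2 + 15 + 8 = -6*r^2 - 39*r + 21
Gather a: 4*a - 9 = 4*a - 9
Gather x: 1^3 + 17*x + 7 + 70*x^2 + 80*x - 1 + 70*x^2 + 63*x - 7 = 140*x^2 + 160*x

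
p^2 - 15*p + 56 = (p - 8)*(p - 7)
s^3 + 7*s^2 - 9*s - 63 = (s - 3)*(s + 3)*(s + 7)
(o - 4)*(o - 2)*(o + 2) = o^3 - 4*o^2 - 4*o + 16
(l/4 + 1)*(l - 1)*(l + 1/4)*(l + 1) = l^4/4 + 17*l^3/16 - 17*l/16 - 1/4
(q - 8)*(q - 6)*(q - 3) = q^3 - 17*q^2 + 90*q - 144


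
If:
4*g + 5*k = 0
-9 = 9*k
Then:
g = 5/4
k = -1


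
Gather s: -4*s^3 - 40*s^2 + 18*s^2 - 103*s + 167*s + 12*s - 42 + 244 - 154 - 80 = -4*s^3 - 22*s^2 + 76*s - 32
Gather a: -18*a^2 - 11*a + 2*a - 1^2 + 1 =-18*a^2 - 9*a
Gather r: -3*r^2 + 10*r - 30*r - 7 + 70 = -3*r^2 - 20*r + 63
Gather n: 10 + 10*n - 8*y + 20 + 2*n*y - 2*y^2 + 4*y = n*(2*y + 10) - 2*y^2 - 4*y + 30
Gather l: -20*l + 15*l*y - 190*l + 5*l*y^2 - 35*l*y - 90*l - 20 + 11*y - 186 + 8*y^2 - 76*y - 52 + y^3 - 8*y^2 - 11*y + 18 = l*(5*y^2 - 20*y - 300) + y^3 - 76*y - 240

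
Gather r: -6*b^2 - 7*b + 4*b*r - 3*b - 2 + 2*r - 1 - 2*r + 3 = -6*b^2 + 4*b*r - 10*b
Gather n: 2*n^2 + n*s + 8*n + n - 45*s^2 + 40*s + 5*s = 2*n^2 + n*(s + 9) - 45*s^2 + 45*s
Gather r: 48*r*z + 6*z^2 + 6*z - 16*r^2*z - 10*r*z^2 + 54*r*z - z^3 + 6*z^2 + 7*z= -16*r^2*z + r*(-10*z^2 + 102*z) - z^3 + 12*z^2 + 13*z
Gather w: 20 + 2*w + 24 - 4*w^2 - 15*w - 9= -4*w^2 - 13*w + 35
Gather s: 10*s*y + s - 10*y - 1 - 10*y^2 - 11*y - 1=s*(10*y + 1) - 10*y^2 - 21*y - 2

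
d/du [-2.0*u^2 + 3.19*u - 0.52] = 3.19 - 4.0*u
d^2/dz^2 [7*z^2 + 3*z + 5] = 14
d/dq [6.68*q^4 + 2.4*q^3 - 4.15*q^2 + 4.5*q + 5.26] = 26.72*q^3 + 7.2*q^2 - 8.3*q + 4.5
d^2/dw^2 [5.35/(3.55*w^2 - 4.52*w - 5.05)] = (134.84675*w^2 - 171.6922*w - 5.35*(7.1*w - 4.52)*(14.2*w - 9.04) - 191.82425)/(-3.55*w^2 + 4.52*w + 5.05)^3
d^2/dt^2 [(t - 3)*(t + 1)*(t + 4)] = 6*t + 4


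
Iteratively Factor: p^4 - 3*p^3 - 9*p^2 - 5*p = (p + 1)*(p^3 - 4*p^2 - 5*p) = p*(p + 1)*(p^2 - 4*p - 5) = p*(p + 1)^2*(p - 5)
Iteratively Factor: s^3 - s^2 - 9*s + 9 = (s + 3)*(s^2 - 4*s + 3) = (s - 1)*(s + 3)*(s - 3)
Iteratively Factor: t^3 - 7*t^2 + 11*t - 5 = (t - 1)*(t^2 - 6*t + 5) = (t - 1)^2*(t - 5)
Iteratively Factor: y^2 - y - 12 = (y - 4)*(y + 3)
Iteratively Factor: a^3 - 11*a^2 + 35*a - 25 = (a - 5)*(a^2 - 6*a + 5) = (a - 5)^2*(a - 1)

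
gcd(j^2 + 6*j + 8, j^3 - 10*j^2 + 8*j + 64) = j + 2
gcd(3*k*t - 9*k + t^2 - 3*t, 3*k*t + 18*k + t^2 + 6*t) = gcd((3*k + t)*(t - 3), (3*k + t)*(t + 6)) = 3*k + t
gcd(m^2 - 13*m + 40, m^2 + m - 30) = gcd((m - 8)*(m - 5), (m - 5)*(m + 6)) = m - 5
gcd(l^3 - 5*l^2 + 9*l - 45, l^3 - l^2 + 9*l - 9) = l^2 + 9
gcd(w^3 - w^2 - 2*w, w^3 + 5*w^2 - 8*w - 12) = w^2 - w - 2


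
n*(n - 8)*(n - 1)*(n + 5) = n^4 - 4*n^3 - 37*n^2 + 40*n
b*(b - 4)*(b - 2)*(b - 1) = b^4 - 7*b^3 + 14*b^2 - 8*b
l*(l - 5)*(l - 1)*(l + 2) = l^4 - 4*l^3 - 7*l^2 + 10*l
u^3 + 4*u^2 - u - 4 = (u - 1)*(u + 1)*(u + 4)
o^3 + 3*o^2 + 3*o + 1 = (o + 1)^3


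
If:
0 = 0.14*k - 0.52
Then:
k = 3.71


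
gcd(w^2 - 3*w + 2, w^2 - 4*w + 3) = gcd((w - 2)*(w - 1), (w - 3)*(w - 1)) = w - 1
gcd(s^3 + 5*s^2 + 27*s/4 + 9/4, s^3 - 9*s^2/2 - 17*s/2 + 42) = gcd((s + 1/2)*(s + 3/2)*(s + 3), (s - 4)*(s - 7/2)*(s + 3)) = s + 3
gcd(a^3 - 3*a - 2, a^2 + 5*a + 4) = a + 1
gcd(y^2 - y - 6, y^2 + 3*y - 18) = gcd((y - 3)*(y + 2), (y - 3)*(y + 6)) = y - 3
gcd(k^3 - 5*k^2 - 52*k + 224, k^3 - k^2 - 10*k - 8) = k - 4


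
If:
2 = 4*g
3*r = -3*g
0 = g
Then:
No Solution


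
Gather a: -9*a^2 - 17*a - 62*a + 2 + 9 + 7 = -9*a^2 - 79*a + 18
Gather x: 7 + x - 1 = x + 6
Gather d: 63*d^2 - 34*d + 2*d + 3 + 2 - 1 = 63*d^2 - 32*d + 4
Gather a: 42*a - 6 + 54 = 42*a + 48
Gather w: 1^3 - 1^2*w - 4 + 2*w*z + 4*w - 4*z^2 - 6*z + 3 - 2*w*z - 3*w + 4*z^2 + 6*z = 0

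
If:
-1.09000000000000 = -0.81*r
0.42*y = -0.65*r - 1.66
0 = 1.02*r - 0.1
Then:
No Solution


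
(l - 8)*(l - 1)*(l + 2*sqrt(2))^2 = l^4 - 9*l^3 + 4*sqrt(2)*l^3 - 36*sqrt(2)*l^2 + 16*l^2 - 72*l + 32*sqrt(2)*l + 64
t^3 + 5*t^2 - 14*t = t*(t - 2)*(t + 7)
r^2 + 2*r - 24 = (r - 4)*(r + 6)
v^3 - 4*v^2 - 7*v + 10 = (v - 5)*(v - 1)*(v + 2)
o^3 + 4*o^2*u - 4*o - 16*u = (o - 2)*(o + 2)*(o + 4*u)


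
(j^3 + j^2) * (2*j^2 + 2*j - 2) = 2*j^5 + 4*j^4 - 2*j^2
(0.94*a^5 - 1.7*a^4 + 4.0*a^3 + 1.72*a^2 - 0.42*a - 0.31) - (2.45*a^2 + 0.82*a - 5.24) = 0.94*a^5 - 1.7*a^4 + 4.0*a^3 - 0.73*a^2 - 1.24*a + 4.93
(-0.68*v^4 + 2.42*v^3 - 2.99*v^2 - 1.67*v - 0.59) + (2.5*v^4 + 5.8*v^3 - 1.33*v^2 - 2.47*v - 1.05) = 1.82*v^4 + 8.22*v^3 - 4.32*v^2 - 4.14*v - 1.64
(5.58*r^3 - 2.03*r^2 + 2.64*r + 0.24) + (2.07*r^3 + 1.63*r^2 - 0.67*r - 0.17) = 7.65*r^3 - 0.4*r^2 + 1.97*r + 0.07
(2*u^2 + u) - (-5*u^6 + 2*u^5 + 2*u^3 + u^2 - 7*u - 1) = 5*u^6 - 2*u^5 - 2*u^3 + u^2 + 8*u + 1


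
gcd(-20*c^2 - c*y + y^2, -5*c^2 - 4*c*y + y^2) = -5*c + y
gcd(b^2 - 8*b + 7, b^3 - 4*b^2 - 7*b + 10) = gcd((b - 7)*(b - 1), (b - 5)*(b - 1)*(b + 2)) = b - 1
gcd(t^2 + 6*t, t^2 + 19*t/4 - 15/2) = t + 6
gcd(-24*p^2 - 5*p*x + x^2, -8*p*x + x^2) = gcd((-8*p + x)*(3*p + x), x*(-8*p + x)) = -8*p + x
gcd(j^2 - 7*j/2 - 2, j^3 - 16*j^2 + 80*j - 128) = j - 4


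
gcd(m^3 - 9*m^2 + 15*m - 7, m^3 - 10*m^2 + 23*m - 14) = m^2 - 8*m + 7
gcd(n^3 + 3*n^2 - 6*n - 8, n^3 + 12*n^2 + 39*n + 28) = n^2 + 5*n + 4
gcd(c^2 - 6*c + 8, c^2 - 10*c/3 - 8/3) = c - 4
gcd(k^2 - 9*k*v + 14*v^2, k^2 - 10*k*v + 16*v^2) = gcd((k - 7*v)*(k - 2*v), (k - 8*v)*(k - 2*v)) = -k + 2*v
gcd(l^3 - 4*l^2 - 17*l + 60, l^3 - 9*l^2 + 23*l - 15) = l^2 - 8*l + 15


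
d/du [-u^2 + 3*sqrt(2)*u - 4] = -2*u + 3*sqrt(2)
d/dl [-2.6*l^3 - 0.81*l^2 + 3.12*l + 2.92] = -7.8*l^2 - 1.62*l + 3.12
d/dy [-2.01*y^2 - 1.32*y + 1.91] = -4.02*y - 1.32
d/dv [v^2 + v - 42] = 2*v + 1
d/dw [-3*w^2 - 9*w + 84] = -6*w - 9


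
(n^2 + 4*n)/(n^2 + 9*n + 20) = n/(n + 5)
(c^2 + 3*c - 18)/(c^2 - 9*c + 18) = (c + 6)/(c - 6)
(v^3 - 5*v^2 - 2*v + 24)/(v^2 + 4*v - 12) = (v^3 - 5*v^2 - 2*v + 24)/(v^2 + 4*v - 12)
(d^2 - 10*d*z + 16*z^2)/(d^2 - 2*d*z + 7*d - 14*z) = (d - 8*z)/(d + 7)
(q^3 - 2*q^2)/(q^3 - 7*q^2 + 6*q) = q*(q - 2)/(q^2 - 7*q + 6)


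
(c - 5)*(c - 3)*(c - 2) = c^3 - 10*c^2 + 31*c - 30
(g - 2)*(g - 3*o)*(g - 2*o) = g^3 - 5*g^2*o - 2*g^2 + 6*g*o^2 + 10*g*o - 12*o^2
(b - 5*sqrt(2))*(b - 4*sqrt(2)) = b^2 - 9*sqrt(2)*b + 40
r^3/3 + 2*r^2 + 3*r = r*(r/3 + 1)*(r + 3)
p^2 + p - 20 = (p - 4)*(p + 5)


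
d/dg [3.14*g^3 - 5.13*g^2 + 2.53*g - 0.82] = 9.42*g^2 - 10.26*g + 2.53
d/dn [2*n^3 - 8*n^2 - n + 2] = 6*n^2 - 16*n - 1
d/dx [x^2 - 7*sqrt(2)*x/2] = 2*x - 7*sqrt(2)/2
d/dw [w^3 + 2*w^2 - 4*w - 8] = 3*w^2 + 4*w - 4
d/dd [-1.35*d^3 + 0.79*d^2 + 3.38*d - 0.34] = -4.05*d^2 + 1.58*d + 3.38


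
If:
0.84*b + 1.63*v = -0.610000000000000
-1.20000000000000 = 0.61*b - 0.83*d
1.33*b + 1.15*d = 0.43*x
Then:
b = 0.197684723606957*x - 0.764373546028581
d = 0.145286363132824*x + 0.884014622798272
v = 0.0196771648245448 - 0.101874336091929*x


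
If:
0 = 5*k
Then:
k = 0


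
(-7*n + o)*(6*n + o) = -42*n^2 - n*o + o^2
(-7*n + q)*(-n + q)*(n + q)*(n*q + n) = 7*n^4*q + 7*n^4 - n^3*q^2 - n^3*q - 7*n^2*q^3 - 7*n^2*q^2 + n*q^4 + n*q^3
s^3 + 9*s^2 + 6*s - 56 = (s - 2)*(s + 4)*(s + 7)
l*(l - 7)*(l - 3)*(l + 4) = l^4 - 6*l^3 - 19*l^2 + 84*l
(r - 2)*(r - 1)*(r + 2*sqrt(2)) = r^3 - 3*r^2 + 2*sqrt(2)*r^2 - 6*sqrt(2)*r + 2*r + 4*sqrt(2)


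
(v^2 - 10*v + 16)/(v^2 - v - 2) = (v - 8)/(v + 1)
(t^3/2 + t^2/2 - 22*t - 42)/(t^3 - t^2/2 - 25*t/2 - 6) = (-t^3 - t^2 + 44*t + 84)/(-2*t^3 + t^2 + 25*t + 12)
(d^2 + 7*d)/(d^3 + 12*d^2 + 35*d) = 1/(d + 5)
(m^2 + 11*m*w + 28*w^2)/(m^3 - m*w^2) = (m^2 + 11*m*w + 28*w^2)/(m*(m^2 - w^2))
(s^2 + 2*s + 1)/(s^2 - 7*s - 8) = (s + 1)/(s - 8)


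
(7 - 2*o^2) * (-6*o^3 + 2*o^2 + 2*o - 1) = 12*o^5 - 4*o^4 - 46*o^3 + 16*o^2 + 14*o - 7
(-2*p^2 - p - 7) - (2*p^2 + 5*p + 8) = -4*p^2 - 6*p - 15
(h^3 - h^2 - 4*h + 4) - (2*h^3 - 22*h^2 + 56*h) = -h^3 + 21*h^2 - 60*h + 4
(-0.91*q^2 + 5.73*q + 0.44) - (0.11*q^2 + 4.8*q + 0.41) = -1.02*q^2 + 0.930000000000001*q + 0.03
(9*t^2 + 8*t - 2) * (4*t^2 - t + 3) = 36*t^4 + 23*t^3 + 11*t^2 + 26*t - 6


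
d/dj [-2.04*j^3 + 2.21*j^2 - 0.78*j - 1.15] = -6.12*j^2 + 4.42*j - 0.78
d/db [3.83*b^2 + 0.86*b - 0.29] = 7.66*b + 0.86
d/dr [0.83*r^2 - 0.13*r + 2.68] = 1.66*r - 0.13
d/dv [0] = 0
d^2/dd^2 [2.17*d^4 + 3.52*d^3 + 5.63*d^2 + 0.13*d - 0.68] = 26.04*d^2 + 21.12*d + 11.26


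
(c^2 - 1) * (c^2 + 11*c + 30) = c^4 + 11*c^3 + 29*c^2 - 11*c - 30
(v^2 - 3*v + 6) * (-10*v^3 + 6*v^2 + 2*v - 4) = -10*v^5 + 36*v^4 - 76*v^3 + 26*v^2 + 24*v - 24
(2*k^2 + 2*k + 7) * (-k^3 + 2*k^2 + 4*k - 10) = -2*k^5 + 2*k^4 + 5*k^3 + 2*k^2 + 8*k - 70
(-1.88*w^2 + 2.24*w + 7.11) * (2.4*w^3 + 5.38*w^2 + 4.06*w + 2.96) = -4.512*w^5 - 4.7384*w^4 + 21.4824*w^3 + 41.7814*w^2 + 35.497*w + 21.0456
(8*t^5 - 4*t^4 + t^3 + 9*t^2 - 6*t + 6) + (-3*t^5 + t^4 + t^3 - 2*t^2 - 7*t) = 5*t^5 - 3*t^4 + 2*t^3 + 7*t^2 - 13*t + 6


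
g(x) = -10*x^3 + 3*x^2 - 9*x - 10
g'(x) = -30*x^2 + 6*x - 9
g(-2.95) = 299.38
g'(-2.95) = -287.78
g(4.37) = -826.57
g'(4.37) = -555.69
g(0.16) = -11.40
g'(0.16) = -8.81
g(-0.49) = -3.69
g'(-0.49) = -19.14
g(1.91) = -85.92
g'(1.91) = -106.98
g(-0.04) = -9.63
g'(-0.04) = -9.29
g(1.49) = -49.83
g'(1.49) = -66.66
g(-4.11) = 771.93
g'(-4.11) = -540.42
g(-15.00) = 34550.00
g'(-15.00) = -6849.00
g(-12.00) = 17810.00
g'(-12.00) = -4401.00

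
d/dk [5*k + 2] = 5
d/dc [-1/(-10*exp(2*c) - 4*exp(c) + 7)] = (-20*exp(c) - 4)*exp(c)/(10*exp(2*c) + 4*exp(c) - 7)^2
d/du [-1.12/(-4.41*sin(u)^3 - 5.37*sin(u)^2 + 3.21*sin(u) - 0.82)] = (-14.8176*sin(u)^2 - 12.0288*sin(u) + 3.5952)*cos(u)/(4.41*sin(u)^3 + 5.37*sin(u)^2 - 3.21*sin(u) + 0.82)^2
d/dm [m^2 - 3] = 2*m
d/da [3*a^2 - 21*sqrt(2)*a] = 6*a - 21*sqrt(2)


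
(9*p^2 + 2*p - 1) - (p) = 9*p^2 + p - 1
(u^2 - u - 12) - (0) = u^2 - u - 12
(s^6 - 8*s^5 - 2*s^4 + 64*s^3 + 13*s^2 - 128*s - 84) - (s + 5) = s^6 - 8*s^5 - 2*s^4 + 64*s^3 + 13*s^2 - 129*s - 89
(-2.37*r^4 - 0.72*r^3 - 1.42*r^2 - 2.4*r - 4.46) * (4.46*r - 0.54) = -10.5702*r^5 - 1.9314*r^4 - 5.9444*r^3 - 9.9372*r^2 - 18.5956*r + 2.4084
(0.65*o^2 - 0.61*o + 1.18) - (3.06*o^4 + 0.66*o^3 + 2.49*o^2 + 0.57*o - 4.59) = -3.06*o^4 - 0.66*o^3 - 1.84*o^2 - 1.18*o + 5.77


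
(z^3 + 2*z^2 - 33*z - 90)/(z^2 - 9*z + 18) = (z^2 + 8*z + 15)/(z - 3)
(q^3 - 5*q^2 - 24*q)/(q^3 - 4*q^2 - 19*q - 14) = q*(-q^2 + 5*q + 24)/(-q^3 + 4*q^2 + 19*q + 14)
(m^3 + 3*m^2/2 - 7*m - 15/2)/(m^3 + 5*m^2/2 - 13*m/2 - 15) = (m + 1)/(m + 2)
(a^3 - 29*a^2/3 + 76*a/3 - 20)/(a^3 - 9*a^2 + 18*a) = (3*a^2 - 11*a + 10)/(3*a*(a - 3))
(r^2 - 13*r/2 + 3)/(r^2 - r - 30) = (r - 1/2)/(r + 5)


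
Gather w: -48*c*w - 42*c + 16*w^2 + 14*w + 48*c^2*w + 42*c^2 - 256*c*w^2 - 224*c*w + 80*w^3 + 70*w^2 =42*c^2 - 42*c + 80*w^3 + w^2*(86 - 256*c) + w*(48*c^2 - 272*c + 14)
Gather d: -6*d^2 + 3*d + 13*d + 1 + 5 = -6*d^2 + 16*d + 6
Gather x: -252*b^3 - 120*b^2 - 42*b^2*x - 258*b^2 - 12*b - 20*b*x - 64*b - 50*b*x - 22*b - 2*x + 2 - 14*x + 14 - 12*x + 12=-252*b^3 - 378*b^2 - 98*b + x*(-42*b^2 - 70*b - 28) + 28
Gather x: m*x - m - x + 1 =-m + x*(m - 1) + 1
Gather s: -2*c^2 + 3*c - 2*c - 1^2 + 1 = -2*c^2 + c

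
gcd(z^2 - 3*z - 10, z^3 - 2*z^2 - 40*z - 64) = z + 2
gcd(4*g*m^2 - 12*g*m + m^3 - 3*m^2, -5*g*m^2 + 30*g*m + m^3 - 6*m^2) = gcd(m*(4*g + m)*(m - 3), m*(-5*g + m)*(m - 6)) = m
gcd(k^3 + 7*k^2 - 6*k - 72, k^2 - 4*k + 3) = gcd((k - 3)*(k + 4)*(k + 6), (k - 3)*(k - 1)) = k - 3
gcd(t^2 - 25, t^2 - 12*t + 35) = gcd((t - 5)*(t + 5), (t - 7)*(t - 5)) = t - 5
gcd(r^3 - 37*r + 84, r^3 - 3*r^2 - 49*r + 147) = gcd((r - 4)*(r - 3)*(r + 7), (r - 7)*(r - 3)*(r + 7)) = r^2 + 4*r - 21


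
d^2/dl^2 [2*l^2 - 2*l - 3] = 4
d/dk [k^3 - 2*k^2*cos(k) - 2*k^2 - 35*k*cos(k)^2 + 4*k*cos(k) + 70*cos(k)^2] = 2*k^2*sin(k) + 3*k^2 + 35*k*sin(2*k) - 4*sqrt(2)*k*sin(k + pi/4) - 4*k - 70*sin(2*k) + 4*cos(k) - 35*cos(2*k)/2 - 35/2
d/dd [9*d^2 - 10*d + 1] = 18*d - 10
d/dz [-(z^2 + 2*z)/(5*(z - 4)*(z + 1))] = (z^2 + 8*z/5 + 8/5)/(z^4 - 6*z^3 + z^2 + 24*z + 16)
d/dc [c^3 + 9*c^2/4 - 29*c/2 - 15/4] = 3*c^2 + 9*c/2 - 29/2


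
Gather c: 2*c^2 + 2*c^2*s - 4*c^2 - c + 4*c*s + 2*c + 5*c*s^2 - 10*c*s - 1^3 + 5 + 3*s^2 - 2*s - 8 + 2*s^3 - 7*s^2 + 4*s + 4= c^2*(2*s - 2) + c*(5*s^2 - 6*s + 1) + 2*s^3 - 4*s^2 + 2*s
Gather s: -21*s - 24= -21*s - 24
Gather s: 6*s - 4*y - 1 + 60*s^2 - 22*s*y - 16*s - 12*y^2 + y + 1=60*s^2 + s*(-22*y - 10) - 12*y^2 - 3*y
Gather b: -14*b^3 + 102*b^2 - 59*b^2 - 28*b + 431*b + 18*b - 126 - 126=-14*b^3 + 43*b^2 + 421*b - 252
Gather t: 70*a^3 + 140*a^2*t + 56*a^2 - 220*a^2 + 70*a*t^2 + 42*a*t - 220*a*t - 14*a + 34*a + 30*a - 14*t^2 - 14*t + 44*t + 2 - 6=70*a^3 - 164*a^2 + 50*a + t^2*(70*a - 14) + t*(140*a^2 - 178*a + 30) - 4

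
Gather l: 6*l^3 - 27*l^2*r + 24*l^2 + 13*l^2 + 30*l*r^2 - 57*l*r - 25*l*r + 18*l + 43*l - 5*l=6*l^3 + l^2*(37 - 27*r) + l*(30*r^2 - 82*r + 56)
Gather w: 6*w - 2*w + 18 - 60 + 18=4*w - 24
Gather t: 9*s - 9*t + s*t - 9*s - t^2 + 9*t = s*t - t^2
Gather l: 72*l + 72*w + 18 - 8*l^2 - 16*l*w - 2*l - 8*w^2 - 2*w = -8*l^2 + l*(70 - 16*w) - 8*w^2 + 70*w + 18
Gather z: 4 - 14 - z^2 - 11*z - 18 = -z^2 - 11*z - 28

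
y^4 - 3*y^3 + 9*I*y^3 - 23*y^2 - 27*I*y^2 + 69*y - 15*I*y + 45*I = (y - 3)*(y + I)*(y + 3*I)*(y + 5*I)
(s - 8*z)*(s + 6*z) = s^2 - 2*s*z - 48*z^2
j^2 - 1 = (j - 1)*(j + 1)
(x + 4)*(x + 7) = x^2 + 11*x + 28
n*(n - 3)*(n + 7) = n^3 + 4*n^2 - 21*n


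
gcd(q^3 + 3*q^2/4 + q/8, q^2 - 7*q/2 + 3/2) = 1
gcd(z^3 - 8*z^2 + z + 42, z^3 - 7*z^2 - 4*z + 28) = z^2 - 5*z - 14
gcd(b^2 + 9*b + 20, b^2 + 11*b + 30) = b + 5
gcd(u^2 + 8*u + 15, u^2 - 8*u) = 1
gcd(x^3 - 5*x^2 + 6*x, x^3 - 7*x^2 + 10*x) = x^2 - 2*x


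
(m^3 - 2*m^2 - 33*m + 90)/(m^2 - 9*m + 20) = (m^2 + 3*m - 18)/(m - 4)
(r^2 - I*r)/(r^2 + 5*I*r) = (r - I)/(r + 5*I)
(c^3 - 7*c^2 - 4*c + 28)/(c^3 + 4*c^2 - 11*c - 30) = (c^2 - 9*c + 14)/(c^2 + 2*c - 15)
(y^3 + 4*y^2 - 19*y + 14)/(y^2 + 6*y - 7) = y - 2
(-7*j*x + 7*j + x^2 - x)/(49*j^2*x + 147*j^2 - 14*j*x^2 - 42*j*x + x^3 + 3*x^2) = (x - 1)/(-7*j*x - 21*j + x^2 + 3*x)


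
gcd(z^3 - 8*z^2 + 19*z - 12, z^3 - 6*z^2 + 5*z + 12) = z^2 - 7*z + 12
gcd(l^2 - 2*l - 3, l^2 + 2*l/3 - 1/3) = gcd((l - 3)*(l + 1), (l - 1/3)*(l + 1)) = l + 1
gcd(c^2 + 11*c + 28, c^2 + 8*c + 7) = c + 7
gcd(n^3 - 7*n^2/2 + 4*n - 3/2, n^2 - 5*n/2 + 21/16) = 1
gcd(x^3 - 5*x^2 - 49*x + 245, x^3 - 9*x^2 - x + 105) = x^2 - 12*x + 35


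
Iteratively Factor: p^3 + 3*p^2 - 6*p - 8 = (p - 2)*(p^2 + 5*p + 4) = (p - 2)*(p + 4)*(p + 1)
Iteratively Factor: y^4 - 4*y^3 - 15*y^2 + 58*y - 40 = (y - 2)*(y^3 - 2*y^2 - 19*y + 20) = (y - 2)*(y - 1)*(y^2 - y - 20) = (y - 2)*(y - 1)*(y + 4)*(y - 5)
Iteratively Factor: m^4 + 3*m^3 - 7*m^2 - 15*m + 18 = (m - 1)*(m^3 + 4*m^2 - 3*m - 18) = (m - 1)*(m + 3)*(m^2 + m - 6) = (m - 1)*(m + 3)^2*(m - 2)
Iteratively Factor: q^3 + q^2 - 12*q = (q)*(q^2 + q - 12) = q*(q - 3)*(q + 4)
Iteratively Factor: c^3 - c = (c + 1)*(c^2 - c) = (c - 1)*(c + 1)*(c)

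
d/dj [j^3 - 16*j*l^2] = 3*j^2 - 16*l^2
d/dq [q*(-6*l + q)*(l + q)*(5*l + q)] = -30*l^3 - 62*l^2*q + 4*q^3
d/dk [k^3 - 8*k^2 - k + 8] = 3*k^2 - 16*k - 1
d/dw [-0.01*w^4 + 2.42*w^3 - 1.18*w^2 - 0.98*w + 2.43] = -0.04*w^3 + 7.26*w^2 - 2.36*w - 0.98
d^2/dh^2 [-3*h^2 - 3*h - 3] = -6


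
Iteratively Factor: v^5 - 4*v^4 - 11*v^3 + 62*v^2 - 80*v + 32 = (v - 2)*(v^4 - 2*v^3 - 15*v^2 + 32*v - 16) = (v - 2)*(v - 1)*(v^3 - v^2 - 16*v + 16) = (v - 4)*(v - 2)*(v - 1)*(v^2 + 3*v - 4) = (v - 4)*(v - 2)*(v - 1)^2*(v + 4)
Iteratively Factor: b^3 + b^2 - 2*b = (b - 1)*(b^2 + 2*b) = (b - 1)*(b + 2)*(b)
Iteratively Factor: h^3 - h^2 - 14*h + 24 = (h - 2)*(h^2 + h - 12) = (h - 2)*(h + 4)*(h - 3)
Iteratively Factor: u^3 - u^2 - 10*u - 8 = (u + 1)*(u^2 - 2*u - 8) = (u + 1)*(u + 2)*(u - 4)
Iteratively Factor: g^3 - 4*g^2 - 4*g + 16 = (g - 4)*(g^2 - 4) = (g - 4)*(g + 2)*(g - 2)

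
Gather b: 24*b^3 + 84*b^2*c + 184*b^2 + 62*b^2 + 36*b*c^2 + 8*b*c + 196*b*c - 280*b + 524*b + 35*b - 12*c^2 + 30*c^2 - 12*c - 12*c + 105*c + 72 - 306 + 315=24*b^3 + b^2*(84*c + 246) + b*(36*c^2 + 204*c + 279) + 18*c^2 + 81*c + 81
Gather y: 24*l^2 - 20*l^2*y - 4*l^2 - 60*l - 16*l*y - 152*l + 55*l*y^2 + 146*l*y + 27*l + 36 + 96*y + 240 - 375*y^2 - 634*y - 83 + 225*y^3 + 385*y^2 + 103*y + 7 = 20*l^2 - 185*l + 225*y^3 + y^2*(55*l + 10) + y*(-20*l^2 + 130*l - 435) + 200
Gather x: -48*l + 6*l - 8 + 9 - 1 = -42*l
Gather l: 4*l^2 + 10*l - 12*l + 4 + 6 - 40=4*l^2 - 2*l - 30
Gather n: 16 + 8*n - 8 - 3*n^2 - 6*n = -3*n^2 + 2*n + 8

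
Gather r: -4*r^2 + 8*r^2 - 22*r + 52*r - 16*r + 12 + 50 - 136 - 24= 4*r^2 + 14*r - 98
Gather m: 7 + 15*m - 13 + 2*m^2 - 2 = 2*m^2 + 15*m - 8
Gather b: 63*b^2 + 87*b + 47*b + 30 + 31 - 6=63*b^2 + 134*b + 55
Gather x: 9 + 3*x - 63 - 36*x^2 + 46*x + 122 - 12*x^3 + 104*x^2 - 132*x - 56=-12*x^3 + 68*x^2 - 83*x + 12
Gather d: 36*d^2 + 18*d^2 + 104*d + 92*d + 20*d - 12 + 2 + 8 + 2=54*d^2 + 216*d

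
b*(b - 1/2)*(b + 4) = b^3 + 7*b^2/2 - 2*b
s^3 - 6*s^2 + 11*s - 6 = (s - 3)*(s - 2)*(s - 1)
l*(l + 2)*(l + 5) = l^3 + 7*l^2 + 10*l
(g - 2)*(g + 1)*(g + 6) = g^3 + 5*g^2 - 8*g - 12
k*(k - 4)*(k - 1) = k^3 - 5*k^2 + 4*k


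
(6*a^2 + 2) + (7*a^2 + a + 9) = 13*a^2 + a + 11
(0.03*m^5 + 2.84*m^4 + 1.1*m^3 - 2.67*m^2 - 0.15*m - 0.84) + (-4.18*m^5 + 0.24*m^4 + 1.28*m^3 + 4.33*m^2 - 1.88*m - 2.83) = -4.15*m^5 + 3.08*m^4 + 2.38*m^3 + 1.66*m^2 - 2.03*m - 3.67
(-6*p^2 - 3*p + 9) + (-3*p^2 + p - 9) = -9*p^2 - 2*p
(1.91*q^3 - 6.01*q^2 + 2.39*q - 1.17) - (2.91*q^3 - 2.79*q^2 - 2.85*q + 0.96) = -1.0*q^3 - 3.22*q^2 + 5.24*q - 2.13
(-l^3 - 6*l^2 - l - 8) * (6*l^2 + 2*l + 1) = -6*l^5 - 38*l^4 - 19*l^3 - 56*l^2 - 17*l - 8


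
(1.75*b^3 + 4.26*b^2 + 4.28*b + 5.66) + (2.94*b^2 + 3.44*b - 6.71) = 1.75*b^3 + 7.2*b^2 + 7.72*b - 1.05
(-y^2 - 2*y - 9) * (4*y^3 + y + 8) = -4*y^5 - 8*y^4 - 37*y^3 - 10*y^2 - 25*y - 72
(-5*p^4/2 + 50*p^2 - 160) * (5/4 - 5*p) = 25*p^5/2 - 25*p^4/8 - 250*p^3 + 125*p^2/2 + 800*p - 200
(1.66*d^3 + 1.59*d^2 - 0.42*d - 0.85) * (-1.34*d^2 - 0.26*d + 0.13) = -2.2244*d^5 - 2.5622*d^4 + 0.3652*d^3 + 1.4549*d^2 + 0.1664*d - 0.1105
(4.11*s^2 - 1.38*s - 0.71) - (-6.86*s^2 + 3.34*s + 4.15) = 10.97*s^2 - 4.72*s - 4.86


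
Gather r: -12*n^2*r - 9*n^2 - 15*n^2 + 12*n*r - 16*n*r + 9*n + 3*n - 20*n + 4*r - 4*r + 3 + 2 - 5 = -24*n^2 - 8*n + r*(-12*n^2 - 4*n)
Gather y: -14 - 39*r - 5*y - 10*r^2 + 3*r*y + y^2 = -10*r^2 - 39*r + y^2 + y*(3*r - 5) - 14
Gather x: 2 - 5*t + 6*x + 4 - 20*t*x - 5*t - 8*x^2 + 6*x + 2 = -10*t - 8*x^2 + x*(12 - 20*t) + 8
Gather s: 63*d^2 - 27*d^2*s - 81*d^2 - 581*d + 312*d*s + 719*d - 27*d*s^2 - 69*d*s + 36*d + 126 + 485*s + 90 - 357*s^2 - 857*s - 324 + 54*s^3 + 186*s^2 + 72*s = -18*d^2 + 174*d + 54*s^3 + s^2*(-27*d - 171) + s*(-27*d^2 + 243*d - 300) - 108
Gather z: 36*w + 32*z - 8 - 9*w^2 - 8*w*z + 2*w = -9*w^2 + 38*w + z*(32 - 8*w) - 8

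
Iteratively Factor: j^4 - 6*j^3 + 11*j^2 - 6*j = (j - 3)*(j^3 - 3*j^2 + 2*j) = j*(j - 3)*(j^2 - 3*j + 2) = j*(j - 3)*(j - 2)*(j - 1)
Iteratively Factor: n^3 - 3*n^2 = (n)*(n^2 - 3*n) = n^2*(n - 3)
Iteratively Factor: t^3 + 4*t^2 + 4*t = (t + 2)*(t^2 + 2*t) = (t + 2)^2*(t)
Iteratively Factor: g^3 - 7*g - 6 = (g - 3)*(g^2 + 3*g + 2) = (g - 3)*(g + 2)*(g + 1)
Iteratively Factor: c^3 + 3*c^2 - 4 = (c + 2)*(c^2 + c - 2) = (c + 2)^2*(c - 1)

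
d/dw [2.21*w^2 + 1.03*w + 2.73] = 4.42*w + 1.03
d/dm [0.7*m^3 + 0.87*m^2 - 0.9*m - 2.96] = 2.1*m^2 + 1.74*m - 0.9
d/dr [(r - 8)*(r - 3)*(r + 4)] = 3*r^2 - 14*r - 20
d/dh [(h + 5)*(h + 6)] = 2*h + 11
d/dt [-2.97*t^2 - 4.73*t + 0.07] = -5.94*t - 4.73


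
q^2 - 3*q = q*(q - 3)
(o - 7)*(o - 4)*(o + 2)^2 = o^4 - 7*o^3 - 12*o^2 + 68*o + 112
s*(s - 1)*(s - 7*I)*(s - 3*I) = s^4 - s^3 - 10*I*s^3 - 21*s^2 + 10*I*s^2 + 21*s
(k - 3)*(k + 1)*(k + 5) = k^3 + 3*k^2 - 13*k - 15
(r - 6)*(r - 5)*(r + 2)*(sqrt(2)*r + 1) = sqrt(2)*r^4 - 9*sqrt(2)*r^3 + r^3 - 9*r^2 + 8*sqrt(2)*r^2 + 8*r + 60*sqrt(2)*r + 60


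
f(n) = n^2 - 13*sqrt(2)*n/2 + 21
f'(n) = 2*n - 13*sqrt(2)/2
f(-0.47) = 25.54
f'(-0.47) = -10.13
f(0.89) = 13.61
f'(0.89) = -7.41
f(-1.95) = 42.73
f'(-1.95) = -13.09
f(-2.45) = 49.52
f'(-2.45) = -14.09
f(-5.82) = 108.37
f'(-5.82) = -20.83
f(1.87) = 7.31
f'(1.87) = -5.45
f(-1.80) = 40.79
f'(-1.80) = -12.79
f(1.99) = 6.67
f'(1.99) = -5.21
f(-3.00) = 57.58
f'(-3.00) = -15.19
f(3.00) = 2.42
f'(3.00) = -3.19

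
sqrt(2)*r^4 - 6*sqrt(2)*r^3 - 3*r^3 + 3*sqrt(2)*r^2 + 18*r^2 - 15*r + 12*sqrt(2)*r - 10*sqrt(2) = (r - 5)*(r - 1)*(r - 2*sqrt(2))*(sqrt(2)*r + 1)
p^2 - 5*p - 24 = (p - 8)*(p + 3)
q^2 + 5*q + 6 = (q + 2)*(q + 3)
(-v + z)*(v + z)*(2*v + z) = -2*v^3 - v^2*z + 2*v*z^2 + z^3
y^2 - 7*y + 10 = (y - 5)*(y - 2)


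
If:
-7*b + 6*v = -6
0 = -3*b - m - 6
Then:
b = 6*v/7 + 6/7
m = -18*v/7 - 60/7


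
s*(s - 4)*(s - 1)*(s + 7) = s^4 + 2*s^3 - 31*s^2 + 28*s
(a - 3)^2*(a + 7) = a^3 + a^2 - 33*a + 63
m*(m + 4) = m^2 + 4*m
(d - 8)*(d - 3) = d^2 - 11*d + 24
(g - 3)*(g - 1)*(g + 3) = g^3 - g^2 - 9*g + 9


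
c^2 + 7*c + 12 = (c + 3)*(c + 4)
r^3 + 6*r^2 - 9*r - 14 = (r - 2)*(r + 1)*(r + 7)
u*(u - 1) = u^2 - u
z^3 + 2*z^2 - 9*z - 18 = (z - 3)*(z + 2)*(z + 3)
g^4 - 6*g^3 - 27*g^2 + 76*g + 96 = (g - 8)*(g - 3)*(g + 1)*(g + 4)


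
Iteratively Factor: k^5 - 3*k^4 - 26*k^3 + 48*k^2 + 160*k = (k - 4)*(k^4 + k^3 - 22*k^2 - 40*k) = (k - 5)*(k - 4)*(k^3 + 6*k^2 + 8*k) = (k - 5)*(k - 4)*(k + 4)*(k^2 + 2*k) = k*(k - 5)*(k - 4)*(k + 4)*(k + 2)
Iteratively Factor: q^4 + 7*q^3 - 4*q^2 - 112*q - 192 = (q - 4)*(q^3 + 11*q^2 + 40*q + 48) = (q - 4)*(q + 3)*(q^2 + 8*q + 16) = (q - 4)*(q + 3)*(q + 4)*(q + 4)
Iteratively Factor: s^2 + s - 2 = (s - 1)*(s + 2)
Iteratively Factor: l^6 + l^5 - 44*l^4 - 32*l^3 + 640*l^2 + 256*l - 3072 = (l - 4)*(l^5 + 5*l^4 - 24*l^3 - 128*l^2 + 128*l + 768) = (l - 4)*(l + 4)*(l^4 + l^3 - 28*l^2 - 16*l + 192) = (l - 4)*(l + 4)^2*(l^3 - 3*l^2 - 16*l + 48) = (l - 4)^2*(l + 4)^2*(l^2 + l - 12) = (l - 4)^2*(l - 3)*(l + 4)^2*(l + 4)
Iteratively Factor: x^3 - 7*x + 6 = (x + 3)*(x^2 - 3*x + 2) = (x - 1)*(x + 3)*(x - 2)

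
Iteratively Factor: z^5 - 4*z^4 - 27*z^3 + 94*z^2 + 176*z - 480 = (z + 4)*(z^4 - 8*z^3 + 5*z^2 + 74*z - 120) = (z - 2)*(z + 4)*(z^3 - 6*z^2 - 7*z + 60) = (z - 5)*(z - 2)*(z + 4)*(z^2 - z - 12) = (z - 5)*(z - 4)*(z - 2)*(z + 4)*(z + 3)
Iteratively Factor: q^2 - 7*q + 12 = (q - 4)*(q - 3)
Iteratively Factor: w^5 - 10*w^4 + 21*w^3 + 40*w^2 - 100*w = (w)*(w^4 - 10*w^3 + 21*w^2 + 40*w - 100) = w*(w - 2)*(w^3 - 8*w^2 + 5*w + 50) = w*(w - 5)*(w - 2)*(w^2 - 3*w - 10) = w*(w - 5)*(w - 2)*(w + 2)*(w - 5)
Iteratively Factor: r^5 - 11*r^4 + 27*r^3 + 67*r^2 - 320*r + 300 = (r - 2)*(r^4 - 9*r^3 + 9*r^2 + 85*r - 150) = (r - 5)*(r - 2)*(r^3 - 4*r^2 - 11*r + 30) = (r - 5)*(r - 2)^2*(r^2 - 2*r - 15) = (r - 5)*(r - 2)^2*(r + 3)*(r - 5)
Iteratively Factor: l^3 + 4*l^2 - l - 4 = (l - 1)*(l^2 + 5*l + 4) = (l - 1)*(l + 4)*(l + 1)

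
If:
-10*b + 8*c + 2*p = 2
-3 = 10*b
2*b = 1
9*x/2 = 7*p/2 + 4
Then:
No Solution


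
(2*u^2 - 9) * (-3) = 27 - 6*u^2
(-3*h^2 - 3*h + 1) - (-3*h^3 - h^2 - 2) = 3*h^3 - 2*h^2 - 3*h + 3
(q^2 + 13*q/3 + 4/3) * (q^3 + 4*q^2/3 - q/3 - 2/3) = q^5 + 17*q^4/3 + 61*q^3/9 - q^2/3 - 10*q/3 - 8/9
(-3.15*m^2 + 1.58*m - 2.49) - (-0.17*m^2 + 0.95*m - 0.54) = -2.98*m^2 + 0.63*m - 1.95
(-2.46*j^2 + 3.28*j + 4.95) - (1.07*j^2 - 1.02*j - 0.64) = -3.53*j^2 + 4.3*j + 5.59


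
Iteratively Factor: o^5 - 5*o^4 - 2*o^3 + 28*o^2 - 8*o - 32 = (o - 2)*(o^4 - 3*o^3 - 8*o^2 + 12*o + 16) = (o - 2)^2*(o^3 - o^2 - 10*o - 8) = (o - 2)^2*(o + 2)*(o^2 - 3*o - 4) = (o - 4)*(o - 2)^2*(o + 2)*(o + 1)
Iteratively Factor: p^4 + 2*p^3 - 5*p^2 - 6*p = (p + 3)*(p^3 - p^2 - 2*p) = (p - 2)*(p + 3)*(p^2 + p) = (p - 2)*(p + 1)*(p + 3)*(p)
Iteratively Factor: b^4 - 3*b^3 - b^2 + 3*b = (b - 1)*(b^3 - 2*b^2 - 3*b) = b*(b - 1)*(b^2 - 2*b - 3) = b*(b - 1)*(b + 1)*(b - 3)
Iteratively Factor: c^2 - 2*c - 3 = (c - 3)*(c + 1)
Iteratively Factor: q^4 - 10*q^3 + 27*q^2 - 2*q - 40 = (q - 2)*(q^3 - 8*q^2 + 11*q + 20) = (q - 2)*(q + 1)*(q^2 - 9*q + 20) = (q - 5)*(q - 2)*(q + 1)*(q - 4)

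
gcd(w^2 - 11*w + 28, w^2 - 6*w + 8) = w - 4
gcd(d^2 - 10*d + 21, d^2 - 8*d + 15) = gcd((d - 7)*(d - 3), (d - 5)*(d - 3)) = d - 3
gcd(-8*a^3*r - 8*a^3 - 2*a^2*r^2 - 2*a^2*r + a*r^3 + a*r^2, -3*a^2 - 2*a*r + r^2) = 1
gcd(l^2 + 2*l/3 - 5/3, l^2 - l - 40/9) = l + 5/3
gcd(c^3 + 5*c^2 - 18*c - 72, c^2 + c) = 1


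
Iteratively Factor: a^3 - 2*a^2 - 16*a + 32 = (a + 4)*(a^2 - 6*a + 8) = (a - 4)*(a + 4)*(a - 2)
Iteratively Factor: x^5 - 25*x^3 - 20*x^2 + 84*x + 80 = (x + 1)*(x^4 - x^3 - 24*x^2 + 4*x + 80) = (x - 2)*(x + 1)*(x^3 + x^2 - 22*x - 40) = (x - 2)*(x + 1)*(x + 2)*(x^2 - x - 20) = (x - 2)*(x + 1)*(x + 2)*(x + 4)*(x - 5)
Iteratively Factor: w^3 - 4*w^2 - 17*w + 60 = (w - 5)*(w^2 + w - 12) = (w - 5)*(w + 4)*(w - 3)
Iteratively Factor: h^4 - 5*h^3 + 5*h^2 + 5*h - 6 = (h - 3)*(h^3 - 2*h^2 - h + 2) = (h - 3)*(h + 1)*(h^2 - 3*h + 2) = (h - 3)*(h - 1)*(h + 1)*(h - 2)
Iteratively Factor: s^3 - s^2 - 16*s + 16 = (s + 4)*(s^2 - 5*s + 4) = (s - 1)*(s + 4)*(s - 4)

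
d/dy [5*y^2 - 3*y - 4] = 10*y - 3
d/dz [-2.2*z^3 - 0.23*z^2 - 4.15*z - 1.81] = -6.6*z^2 - 0.46*z - 4.15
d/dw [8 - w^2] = -2*w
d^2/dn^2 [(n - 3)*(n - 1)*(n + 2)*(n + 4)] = 12*n^2 + 12*n - 26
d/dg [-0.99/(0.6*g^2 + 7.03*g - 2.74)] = (1.188*g + 6.9597)/(0.6*g^2 + 7.03*g - 2.74)^2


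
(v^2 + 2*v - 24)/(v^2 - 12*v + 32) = (v + 6)/(v - 8)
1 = 1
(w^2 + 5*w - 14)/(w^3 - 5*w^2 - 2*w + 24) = (w^2 + 5*w - 14)/(w^3 - 5*w^2 - 2*w + 24)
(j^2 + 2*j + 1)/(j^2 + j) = (j + 1)/j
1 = 1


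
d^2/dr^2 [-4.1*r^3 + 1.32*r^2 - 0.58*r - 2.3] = 2.64 - 24.6*r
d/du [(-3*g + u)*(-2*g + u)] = -5*g + 2*u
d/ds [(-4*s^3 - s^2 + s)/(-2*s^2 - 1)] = (8*s^4 + 14*s^2 + 2*s - 1)/(4*s^4 + 4*s^2 + 1)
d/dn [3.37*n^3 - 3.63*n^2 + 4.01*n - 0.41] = 10.11*n^2 - 7.26*n + 4.01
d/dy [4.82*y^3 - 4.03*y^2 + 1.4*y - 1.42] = 14.46*y^2 - 8.06*y + 1.4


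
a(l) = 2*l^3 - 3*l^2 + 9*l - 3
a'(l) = 6*l^2 - 6*l + 9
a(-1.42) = -27.56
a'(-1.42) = 29.62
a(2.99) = 50.55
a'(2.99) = 44.70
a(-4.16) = -236.34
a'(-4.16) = 137.79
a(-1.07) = -18.51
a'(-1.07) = 22.29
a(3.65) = 87.14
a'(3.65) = 67.04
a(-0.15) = -4.42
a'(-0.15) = 10.04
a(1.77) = 14.62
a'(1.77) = 17.18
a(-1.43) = -27.85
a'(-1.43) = 29.85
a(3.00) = 51.00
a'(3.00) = 45.00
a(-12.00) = -3999.00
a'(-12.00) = 945.00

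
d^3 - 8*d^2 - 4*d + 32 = (d - 8)*(d - 2)*(d + 2)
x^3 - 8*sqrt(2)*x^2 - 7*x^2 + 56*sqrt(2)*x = x*(x - 7)*(x - 8*sqrt(2))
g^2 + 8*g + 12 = (g + 2)*(g + 6)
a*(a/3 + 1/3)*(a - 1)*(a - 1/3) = a^4/3 - a^3/9 - a^2/3 + a/9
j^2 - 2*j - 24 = (j - 6)*(j + 4)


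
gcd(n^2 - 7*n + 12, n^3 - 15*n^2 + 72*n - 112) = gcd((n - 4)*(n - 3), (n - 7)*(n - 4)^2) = n - 4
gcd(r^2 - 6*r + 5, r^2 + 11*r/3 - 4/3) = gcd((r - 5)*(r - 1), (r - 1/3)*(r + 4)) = 1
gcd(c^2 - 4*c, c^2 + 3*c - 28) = c - 4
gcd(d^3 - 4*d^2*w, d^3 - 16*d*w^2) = -d^2 + 4*d*w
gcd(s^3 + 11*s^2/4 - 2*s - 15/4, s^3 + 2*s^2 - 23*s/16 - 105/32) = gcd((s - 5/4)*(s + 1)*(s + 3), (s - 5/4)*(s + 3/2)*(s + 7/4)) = s - 5/4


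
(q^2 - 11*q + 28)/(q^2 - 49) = (q - 4)/(q + 7)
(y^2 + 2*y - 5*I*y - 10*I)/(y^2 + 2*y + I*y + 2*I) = (y - 5*I)/(y + I)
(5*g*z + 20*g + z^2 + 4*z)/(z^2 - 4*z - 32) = (5*g + z)/(z - 8)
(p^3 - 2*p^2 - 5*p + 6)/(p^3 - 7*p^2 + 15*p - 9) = (p + 2)/(p - 3)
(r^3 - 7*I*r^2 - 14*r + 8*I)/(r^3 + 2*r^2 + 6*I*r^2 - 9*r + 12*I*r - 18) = (r^3 - 7*I*r^2 - 14*r + 8*I)/(r^3 + r^2*(2 + 6*I) + r*(-9 + 12*I) - 18)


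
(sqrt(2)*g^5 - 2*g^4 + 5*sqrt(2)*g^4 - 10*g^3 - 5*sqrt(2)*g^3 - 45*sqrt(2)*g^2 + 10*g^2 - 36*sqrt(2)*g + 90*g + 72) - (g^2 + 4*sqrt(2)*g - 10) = sqrt(2)*g^5 - 2*g^4 + 5*sqrt(2)*g^4 - 10*g^3 - 5*sqrt(2)*g^3 - 45*sqrt(2)*g^2 + 9*g^2 - 40*sqrt(2)*g + 90*g + 82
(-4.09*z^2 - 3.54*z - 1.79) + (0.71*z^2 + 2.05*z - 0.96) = -3.38*z^2 - 1.49*z - 2.75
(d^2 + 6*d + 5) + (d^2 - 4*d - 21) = 2*d^2 + 2*d - 16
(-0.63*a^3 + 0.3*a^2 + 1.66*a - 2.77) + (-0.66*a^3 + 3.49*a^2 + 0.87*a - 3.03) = -1.29*a^3 + 3.79*a^2 + 2.53*a - 5.8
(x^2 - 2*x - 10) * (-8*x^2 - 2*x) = -8*x^4 + 14*x^3 + 84*x^2 + 20*x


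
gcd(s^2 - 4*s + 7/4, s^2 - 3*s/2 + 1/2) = s - 1/2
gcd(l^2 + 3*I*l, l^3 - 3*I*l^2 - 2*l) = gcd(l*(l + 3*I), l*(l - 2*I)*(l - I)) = l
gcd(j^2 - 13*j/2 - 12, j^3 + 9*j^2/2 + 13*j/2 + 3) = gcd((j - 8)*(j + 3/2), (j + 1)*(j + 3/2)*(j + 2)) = j + 3/2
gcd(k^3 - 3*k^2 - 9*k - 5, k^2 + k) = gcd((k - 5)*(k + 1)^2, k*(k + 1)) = k + 1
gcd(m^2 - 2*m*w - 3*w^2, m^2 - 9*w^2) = -m + 3*w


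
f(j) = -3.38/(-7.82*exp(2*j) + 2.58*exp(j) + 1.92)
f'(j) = -3.38*(15.64*exp(2*j) - 2.58*exp(j))/(-7.82*exp(2*j) + 2.58*exp(j) + 1.92)^2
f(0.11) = 0.68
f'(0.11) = -2.30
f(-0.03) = 1.15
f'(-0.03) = -4.78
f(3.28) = 0.00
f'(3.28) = -0.00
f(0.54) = 0.20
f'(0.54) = -0.51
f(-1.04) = -1.82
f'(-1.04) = -1.02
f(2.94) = 0.00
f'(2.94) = -0.00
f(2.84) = 0.00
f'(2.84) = -0.00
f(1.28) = 0.04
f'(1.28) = -0.08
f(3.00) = 0.00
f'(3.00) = 0.00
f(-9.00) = -1.76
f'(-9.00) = 0.00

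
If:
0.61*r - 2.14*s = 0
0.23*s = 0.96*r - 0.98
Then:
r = 1.10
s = 0.31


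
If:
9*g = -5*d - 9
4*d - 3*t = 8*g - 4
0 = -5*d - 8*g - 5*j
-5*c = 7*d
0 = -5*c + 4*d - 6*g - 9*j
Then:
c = -441/575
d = 63/115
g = -30/23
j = 177/115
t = 1912/345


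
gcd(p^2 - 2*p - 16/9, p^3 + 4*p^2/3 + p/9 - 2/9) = p + 2/3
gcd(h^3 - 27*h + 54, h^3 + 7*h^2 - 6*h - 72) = h^2 + 3*h - 18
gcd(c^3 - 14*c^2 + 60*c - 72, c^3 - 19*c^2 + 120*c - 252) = c^2 - 12*c + 36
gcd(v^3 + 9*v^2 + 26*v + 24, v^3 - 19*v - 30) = v^2 + 5*v + 6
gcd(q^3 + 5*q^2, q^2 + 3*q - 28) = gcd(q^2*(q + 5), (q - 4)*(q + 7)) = 1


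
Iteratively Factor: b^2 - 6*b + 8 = (b - 2)*(b - 4)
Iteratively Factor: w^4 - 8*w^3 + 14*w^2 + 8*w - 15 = (w - 1)*(w^3 - 7*w^2 + 7*w + 15) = (w - 3)*(w - 1)*(w^2 - 4*w - 5) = (w - 3)*(w - 1)*(w + 1)*(w - 5)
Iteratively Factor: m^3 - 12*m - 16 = (m + 2)*(m^2 - 2*m - 8) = (m - 4)*(m + 2)*(m + 2)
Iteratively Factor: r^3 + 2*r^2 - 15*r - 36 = (r + 3)*(r^2 - r - 12) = (r - 4)*(r + 3)*(r + 3)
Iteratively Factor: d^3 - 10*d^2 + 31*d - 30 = (d - 5)*(d^2 - 5*d + 6) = (d - 5)*(d - 3)*(d - 2)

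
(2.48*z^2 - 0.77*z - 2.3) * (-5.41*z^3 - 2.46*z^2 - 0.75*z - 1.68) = -13.4168*z^5 - 1.9351*z^4 + 12.4772*z^3 + 2.0691*z^2 + 3.0186*z + 3.864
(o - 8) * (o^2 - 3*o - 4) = o^3 - 11*o^2 + 20*o + 32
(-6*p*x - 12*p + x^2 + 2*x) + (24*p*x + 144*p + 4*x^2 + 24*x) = 18*p*x + 132*p + 5*x^2 + 26*x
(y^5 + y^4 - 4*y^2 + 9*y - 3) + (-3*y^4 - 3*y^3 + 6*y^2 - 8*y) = y^5 - 2*y^4 - 3*y^3 + 2*y^2 + y - 3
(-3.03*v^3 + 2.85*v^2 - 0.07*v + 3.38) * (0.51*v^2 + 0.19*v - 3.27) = -1.5453*v^5 + 0.8778*v^4 + 10.4139*v^3 - 7.609*v^2 + 0.8711*v - 11.0526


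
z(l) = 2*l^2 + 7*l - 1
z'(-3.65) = -7.60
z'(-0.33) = 5.68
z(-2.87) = -4.62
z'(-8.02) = -25.08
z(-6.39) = 35.93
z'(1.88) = 14.52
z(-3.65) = 0.09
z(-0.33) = -3.09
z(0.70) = 4.88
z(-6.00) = 29.00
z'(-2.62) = -3.48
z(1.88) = 19.23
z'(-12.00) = -41.00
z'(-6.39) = -18.56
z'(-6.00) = -17.00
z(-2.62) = -5.61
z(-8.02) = 71.50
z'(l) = 4*l + 7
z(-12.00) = 203.00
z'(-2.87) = -4.48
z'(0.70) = 9.80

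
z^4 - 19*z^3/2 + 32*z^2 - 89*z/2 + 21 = (z - 7/2)*(z - 3)*(z - 2)*(z - 1)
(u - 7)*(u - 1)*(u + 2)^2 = u^4 - 4*u^3 - 21*u^2 - 4*u + 28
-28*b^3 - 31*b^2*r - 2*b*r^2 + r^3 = (-7*b + r)*(b + r)*(4*b + r)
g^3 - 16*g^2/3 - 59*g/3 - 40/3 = (g - 8)*(g + 1)*(g + 5/3)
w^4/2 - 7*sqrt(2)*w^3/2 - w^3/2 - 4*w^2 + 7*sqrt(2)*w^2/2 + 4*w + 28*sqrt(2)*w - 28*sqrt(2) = (w/2 + sqrt(2))*(w - 1)*(w - 7*sqrt(2))*(w - 2*sqrt(2))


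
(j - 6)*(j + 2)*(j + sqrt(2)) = j^3 - 4*j^2 + sqrt(2)*j^2 - 12*j - 4*sqrt(2)*j - 12*sqrt(2)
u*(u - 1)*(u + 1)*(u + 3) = u^4 + 3*u^3 - u^2 - 3*u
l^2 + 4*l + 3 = (l + 1)*(l + 3)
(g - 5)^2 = g^2 - 10*g + 25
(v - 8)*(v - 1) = v^2 - 9*v + 8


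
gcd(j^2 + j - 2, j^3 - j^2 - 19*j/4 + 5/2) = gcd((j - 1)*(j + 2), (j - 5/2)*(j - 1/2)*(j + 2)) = j + 2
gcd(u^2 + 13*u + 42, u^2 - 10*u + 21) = 1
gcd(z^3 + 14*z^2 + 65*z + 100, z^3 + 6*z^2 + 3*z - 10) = z + 5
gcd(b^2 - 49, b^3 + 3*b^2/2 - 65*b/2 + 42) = b + 7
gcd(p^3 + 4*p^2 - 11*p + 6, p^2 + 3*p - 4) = p - 1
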